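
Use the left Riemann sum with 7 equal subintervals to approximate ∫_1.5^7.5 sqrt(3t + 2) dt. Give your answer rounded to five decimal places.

22.21992

Δt = (7.5 − 1.5)/7 = 6/7.
Left endpoints: 1.5, 33/14, 45/14, 57/14, 69/14, 81/14, 93/14.
f(1.5) ≈ 2.54951, f(33/14) ≈ 3.01188, f(45/14) ≈ 3.41216, f(57/14) ≈ 3.77018, f(69/14) ≈ 4.09704, f(81/14) ≈ 4.39968, f(93/14) ≈ 4.68280.
Sum = Δt · [f(1.5) + f(33/14) + f(45/14) + ...].
Sum ≈ 22.21992.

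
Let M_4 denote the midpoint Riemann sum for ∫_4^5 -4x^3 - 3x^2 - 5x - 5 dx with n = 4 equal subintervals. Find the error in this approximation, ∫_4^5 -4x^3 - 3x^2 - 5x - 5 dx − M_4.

-0.296875

Exact integral: ∫_4^5 f(x) dx = -457.5.
M_4 = -457.203125.
Error = -457.5 − (-457.203125) = -0.296875.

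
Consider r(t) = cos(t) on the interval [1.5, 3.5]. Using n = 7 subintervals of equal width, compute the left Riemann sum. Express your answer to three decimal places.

Δt = (3.5 − 1.5)/7 = 2/7.
Left endpoints: 1.5, 25/14, 29/14, 33/14, 37/14, 41/14, 45/14.
r(1.5) ≈ 0.071, r(25/14) ≈ -0.213, r(29/14) ≈ -0.480, r(33/14) ≈ -0.708, r(37/14) ≈ -0.878, r(41/14) ≈ -0.977, r(45/14) ≈ -0.997.
Sum = Δt · [r(1.5) + r(25/14) + r(29/14) + ...].
Sum ≈ -1.195.

-1.195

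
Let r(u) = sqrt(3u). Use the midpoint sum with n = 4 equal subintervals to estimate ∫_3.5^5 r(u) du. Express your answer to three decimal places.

Δu = (5 − 3.5)/4 = 0.375.
Midpoints: 3.6875, 4.0625, 4.4375, 4.8125.
r(3.6875) ≈ 3.326, r(4.0625) ≈ 3.491, r(4.4375) ≈ 3.649, r(4.8125) ≈ 3.800.
Sum = Δu · [r(3.6875) + r(4.0625) + r(4.4375) + r(4.8125)].
Sum ≈ 5.350.

5.350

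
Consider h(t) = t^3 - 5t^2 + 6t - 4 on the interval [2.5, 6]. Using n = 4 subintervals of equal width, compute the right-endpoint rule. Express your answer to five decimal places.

Δt = (6 − 2.5)/4 = 0.875.
Right endpoints: 3.375, 4.25, 5.125, 6.
h(3.375) = -1157/512, h(4.25) = 7.953125, h(5.125) = 15377/512, h(6) = 68.
Sum = Δt · [h(3.375) + h(4.25) + h(5.125) + h(6)].
Sum ≈ 90.76074.

90.76074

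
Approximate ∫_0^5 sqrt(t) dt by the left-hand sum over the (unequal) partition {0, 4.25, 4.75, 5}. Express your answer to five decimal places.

1.57564

Subinterval widths: 4.25, 0.5, 0.25.
Left endpoints: 0, 4.25, 4.75.
f(0) ≈ 0.00000, f(4.25) ≈ 2.06155, f(4.75) ≈ 2.17945.
Sum = Σ Δt_i · f(t_i).
Sum ≈ 1.57564.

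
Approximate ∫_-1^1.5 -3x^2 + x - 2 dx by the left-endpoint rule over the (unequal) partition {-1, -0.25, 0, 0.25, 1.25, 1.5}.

Subinterval widths: 0.75, 0.25, 0.25, 1, 0.25.
Left endpoints: -1, -0.25, 0, 0.25, 1.25.
f(-1) = -6, f(-0.25) = -2.4375, f(0) = -2, f(0.25) = -1.9375, f(1.25) = -5.4375.
Sum = Σ Δx_i · f(x_i).
Sum = -8.90625.

-8.90625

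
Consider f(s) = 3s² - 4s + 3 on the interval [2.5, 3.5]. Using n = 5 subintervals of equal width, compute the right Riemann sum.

Δs = (3.5 − 2.5)/5 = 0.2.
Right endpoints: 2.7, 2.9, 3.1, 3.3, 3.5.
f(2.7) = 14.07, f(2.9) = 16.63, f(3.1) = 19.43, f(3.3) = 22.47, f(3.5) = 25.75.
Sum = Δs · [f(2.7) + f(2.9) + f(3.1) + f(3.3) + f(3.5)].
Sum = 19.67.

19.67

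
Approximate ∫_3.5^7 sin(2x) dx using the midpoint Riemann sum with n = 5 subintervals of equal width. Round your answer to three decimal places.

0.335

Δx = (7 − 3.5)/5 = 0.7.
Midpoints: 3.85, 4.55, 5.25, 5.95, 6.65.
f(3.85) ≈ 0.988, f(4.55) ≈ 0.319, f(5.25) ≈ -0.880, f(5.95) ≈ -0.618, f(6.65) ≈ 0.670.
Sum = Δx · [f(3.85) + f(4.55) + f(5.25) + f(5.95) + f(6.65)].
Sum ≈ 0.335.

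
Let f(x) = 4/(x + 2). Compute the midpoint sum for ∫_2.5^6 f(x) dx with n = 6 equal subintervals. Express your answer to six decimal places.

2.299549

Δx = (6 − 2.5)/6 = 7/12.
Midpoints: 67/24, 3.375, 95/24, 109/24, 5.125, 137/24.
f(67/24) = 96/115, f(3.375) = 32/43, f(95/24) = 96/143, f(109/24) = 96/157, f(5.125) = 32/57, f(137/24) = 96/185.
Sum = Δx · [f(67/24) + f(3.375) + f(95/24) + ...].
Sum ≈ 2.299549.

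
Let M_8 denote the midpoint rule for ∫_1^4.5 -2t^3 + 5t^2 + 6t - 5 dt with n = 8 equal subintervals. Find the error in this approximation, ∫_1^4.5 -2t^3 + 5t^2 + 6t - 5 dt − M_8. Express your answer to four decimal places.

Exact integral: ∫_1^4.5 f(t) dt ≈ -14.072917.
M_8 ≈ -13.430908.
Error ≈ -14.072917 − (-13.430908) ≈ -0.6420.

-0.6420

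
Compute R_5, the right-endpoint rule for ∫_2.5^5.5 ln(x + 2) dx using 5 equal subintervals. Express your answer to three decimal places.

Δx = (5.5 − 2.5)/5 = 0.6.
Right endpoints: 3.1, 3.7, 4.3, 4.9, 5.5.
f(3.1) ≈ 1.629, f(3.7) ≈ 1.740, f(4.3) ≈ 1.841, f(4.9) ≈ 1.932, f(5.5) ≈ 2.015.
Sum = Δx · [f(3.1) + f(3.7) + f(4.3) + f(4.9) + f(5.5)].
Sum ≈ 5.494.

5.494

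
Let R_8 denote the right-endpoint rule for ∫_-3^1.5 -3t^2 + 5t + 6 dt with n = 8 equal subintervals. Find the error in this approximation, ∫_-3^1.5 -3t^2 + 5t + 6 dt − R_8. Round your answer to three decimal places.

Exact integral: ∫_-3^1.5 f(t) dt = -20.25.
R_8 ≈ -8.93848.
Error ≈ -20.25 − (-8.93848) ≈ -11.312.

-11.312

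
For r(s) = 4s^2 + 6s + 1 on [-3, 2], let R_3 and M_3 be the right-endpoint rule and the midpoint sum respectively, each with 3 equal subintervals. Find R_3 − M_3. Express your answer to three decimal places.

R_3 ≈ 54.25926.
M_3 ≈ 32.03704.
R_3 − M_3 ≈ 22.222.

22.222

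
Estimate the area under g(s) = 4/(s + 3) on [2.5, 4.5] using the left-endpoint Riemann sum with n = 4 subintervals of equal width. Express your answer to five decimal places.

Δs = (4.5 − 2.5)/4 = 0.5.
Left endpoints: 2.5, 3, 3.5, 4.
g(2.5) = 8/11, g(3) = 2/3, g(3.5) = 8/13, g(4) = 4/7.
Sum = Δs · [g(2.5) + g(3) + g(3.5) + g(4)].
Sum ≈ 1.29038.

1.29038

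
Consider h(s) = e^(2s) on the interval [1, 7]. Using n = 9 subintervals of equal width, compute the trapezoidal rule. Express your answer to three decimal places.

687847.225

Δs = (7 − 1)/9 = 2/3.
h(1) ≈ 7.389, h(5/3) ≈ 28.032, h(7/3) ≈ 106.343, h(3) ≈ 403.429, h(11/3) ≈ 1530.475, h(13/3) ≈ 5806.113, h(5) ≈ 22026.466, h(17/3) ≈ 83561.096, h(19/3) ≈ 317003.048, h(7) ≈ 1202604.284.
T_9 = (Δs/2)·[h(s_0) + 2h(s_1) + ... + 2h(s_{8}) + h(s_9)].
Sum ≈ 687847.225.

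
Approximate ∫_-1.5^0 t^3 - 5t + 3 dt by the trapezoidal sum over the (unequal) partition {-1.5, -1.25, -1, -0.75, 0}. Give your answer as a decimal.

8.75390625

Subinterval widths: 0.25, 0.25, 0.25, 0.75.
f(-1.5) = 7.125, f(-1.25) = 7.296875, f(-1) = 7, f(-0.75) = 6.328125, f(0) = 3.
On each subinterval the trapezoid contributes (Δt_i/2)·[f(t_{i-1}) + f(t_i)].
Sum = 8.75390625.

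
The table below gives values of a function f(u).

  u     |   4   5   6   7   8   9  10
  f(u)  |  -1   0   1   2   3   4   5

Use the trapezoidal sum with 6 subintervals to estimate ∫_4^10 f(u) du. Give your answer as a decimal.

Δu = 1.
T_6 = (1/2)·[(-1) + 2·0 + 2·1 + 2·2 + 2·3 + 2·4 + 5] = 12.

12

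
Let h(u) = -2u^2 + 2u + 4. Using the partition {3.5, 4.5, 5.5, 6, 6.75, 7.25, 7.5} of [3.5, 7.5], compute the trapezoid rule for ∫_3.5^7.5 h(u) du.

-193.5625

Subinterval widths: 1, 1, 0.5, 0.75, 0.5, 0.25.
h(3.5) = -13.5, h(4.5) = -27.5, h(5.5) = -45.5, h(6) = -56, h(6.75) = -73.625, h(7.25) = -86.625, h(7.5) = -93.5.
On each subinterval the trapezoid contributes (Δu_i/2)·[h(u_{i-1}) + h(u_i)].
Sum = -193.5625.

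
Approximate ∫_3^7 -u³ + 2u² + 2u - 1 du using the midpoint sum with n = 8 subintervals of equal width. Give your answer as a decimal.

Δu = (7 − 3)/8 = 0.5.
Midpoints: 3.25, 3.75, 4.25, 4.75, 5.25, 5.75, 6.25, 6.75.
f(3.25) = -7.703125, f(3.75) = -18.109375, f(4.25) = -33.140625, f(4.75) = -53.546875, f(5.25) = -80.078125, f(5.75) = -113.484375, f(6.25) = -154.515625, f(6.75) = -203.921875.
Sum = Δu · [f(3.25) + f(3.75) + f(4.25) + ...].
Sum = -332.25.

-332.25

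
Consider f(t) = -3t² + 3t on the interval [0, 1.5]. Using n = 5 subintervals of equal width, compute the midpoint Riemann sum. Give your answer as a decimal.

Δt = (1.5 − 0)/5 = 0.3.
Midpoints: 0.15, 0.45, 0.75, 1.05, 1.35.
f(0.15) = 0.3825, f(0.45) = 0.7425, f(0.75) = 0.5625, f(1.05) = -0.1575, f(1.35) = -1.4175.
Sum = Δt · [f(0.15) + f(0.45) + f(0.75) + f(1.05) + f(1.35)].
Sum = 0.03375.

0.03375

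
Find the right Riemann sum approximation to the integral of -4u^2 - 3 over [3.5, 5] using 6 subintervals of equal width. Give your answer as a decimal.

-120.4375

Δu = (5 − 3.5)/6 = 0.25.
Right endpoints: 3.75, 4, 4.25, 4.5, 4.75, 5.
f(3.75) = -59.25, f(4) = -67, f(4.25) = -75.25, f(4.5) = -84, f(4.75) = -93.25, f(5) = -103.
Sum = Δu · [f(3.75) + f(4) + f(4.25) + ...].
Sum = -120.4375.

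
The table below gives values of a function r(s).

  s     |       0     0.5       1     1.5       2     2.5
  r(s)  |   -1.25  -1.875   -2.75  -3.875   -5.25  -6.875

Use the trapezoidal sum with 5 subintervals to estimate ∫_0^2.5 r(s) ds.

Δs = 0.5.
T_5 = (0.5/2)·[(-1.25) + 2·(-1.875) + 2·(-2.75) + 2·(-3.875) + 2·(-5.25) + (-6.875)] = -8.90625.

-8.90625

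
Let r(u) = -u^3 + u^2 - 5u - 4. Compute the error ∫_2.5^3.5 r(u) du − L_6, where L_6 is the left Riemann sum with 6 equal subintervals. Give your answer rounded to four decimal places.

-2.1505

Exact integral: ∫_2.5^3.5 r(u) du ≈ -37.666667.
L_6 ≈ -35.516204.
Error ≈ -37.666667 − (-35.516204) ≈ -2.1505.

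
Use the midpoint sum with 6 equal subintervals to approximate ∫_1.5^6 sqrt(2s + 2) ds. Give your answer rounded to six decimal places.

13.738487

Δs = (6 − 1.5)/6 = 0.75.
Midpoints: 1.875, 2.625, 3.375, 4.125, 4.875, 5.625.
f(1.875) ≈ 2.397916, f(2.625) ≈ 2.692582, f(3.375) ≈ 2.958040, f(4.125) ≈ 3.201562, f(4.875) ≈ 3.427827, f(5.625) ≈ 3.640055.
Sum = Δs · [f(1.875) + f(2.625) + f(3.375) + ...].
Sum ≈ 13.738487.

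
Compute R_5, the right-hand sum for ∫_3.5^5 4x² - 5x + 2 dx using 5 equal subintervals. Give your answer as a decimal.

Δx = (5 − 3.5)/5 = 0.3.
Right endpoints: 3.8, 4.1, 4.4, 4.7, 5.
f(3.8) = 40.76, f(4.1) = 48.74, f(4.4) = 57.44, f(4.7) = 66.86, f(5) = 77.
Sum = Δx · [f(3.8) + f(4.1) + f(4.4) + f(4.7) + f(5)].
Sum = 87.24.

87.24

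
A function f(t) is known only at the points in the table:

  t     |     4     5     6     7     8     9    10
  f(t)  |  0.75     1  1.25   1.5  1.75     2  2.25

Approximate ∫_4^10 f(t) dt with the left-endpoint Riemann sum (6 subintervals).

8.25

Δt = 1.
Sum = 1·[0.75 + 1 + 1.25 + 1.5 + 1.75 + 2] = 8.25.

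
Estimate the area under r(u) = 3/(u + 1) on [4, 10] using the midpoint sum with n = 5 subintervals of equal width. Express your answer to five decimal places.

2.35973

Δu = (10 − 4)/5 = 1.2.
Midpoints: 4.6, 5.8, 7, 8.2, 9.4.
r(4.6) = 15/28, r(5.8) = 15/34, r(7) = 0.375, r(8.2) = 15/46, r(9.4) = 15/52.
Sum = Δu · [r(4.6) + r(5.8) + r(7) + r(8.2) + r(9.4)].
Sum ≈ 2.35973.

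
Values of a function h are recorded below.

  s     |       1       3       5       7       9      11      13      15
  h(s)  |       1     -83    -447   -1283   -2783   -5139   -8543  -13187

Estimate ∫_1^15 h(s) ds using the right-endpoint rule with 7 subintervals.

Δs = 2.
Sum = 2·[(-83) + (-447) + (-1283) + (-2783) + (-5139) + (-8543) + (-13187)] = -62930.

-62930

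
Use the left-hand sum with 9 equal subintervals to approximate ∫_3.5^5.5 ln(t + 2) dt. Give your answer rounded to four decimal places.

3.7010

Δt = (5.5 − 3.5)/9 = 2/9.
Left endpoints: 3.5, 67/18, 71/18, 25/6, 79/18, 83/18, 29/6, 91/18, 95/18.
f(3.5) ≈ 1.7047, f(67/18) ≈ 1.7444, f(71/18) ≈ 1.7825, f(25/6) ≈ 1.8192, f(79/18) ≈ 1.8546, f(83/18) ≈ 1.8888, f(29/6) ≈ 1.9218, f(91/18) ≈ 1.9538, f(95/18) ≈ 1.9848.
Sum = Δt · [f(3.5) + f(67/18) + f(71/18) + ...].
Sum ≈ 3.7010.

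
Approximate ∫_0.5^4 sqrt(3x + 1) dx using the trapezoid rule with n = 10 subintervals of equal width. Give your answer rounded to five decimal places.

Δx = (4 − 0.5)/10 = 0.35.
f(0.5) ≈ 1.58114, f(0.85) ≈ 1.88414, f(1.2) ≈ 2.14476, f(1.55) ≈ 2.37697, f(1.9) ≈ 2.58844, f(2.25) ≈ 2.78388, f(2.6) ≈ 2.96648, f(2.95) ≈ 3.13847, f(3.3) ≈ 3.30151, f(3.65) ≈ 3.45688, f(4) ≈ 3.60555.
T_10 = (Δx/2)·[f(x_0) + 2f(x_1) + ... + 2f(x_{9}) + f(x_10)].
Sum ≈ 9.53221.

9.53221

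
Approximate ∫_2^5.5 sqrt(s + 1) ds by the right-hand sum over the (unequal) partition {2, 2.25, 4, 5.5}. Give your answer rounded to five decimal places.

8.18808

Subinterval widths: 0.25, 1.75, 1.5.
Right endpoints: 2.25, 4, 5.5.
f(2.25) ≈ 1.80278, f(4) ≈ 2.23607, f(5.5) ≈ 2.54951.
Sum = Σ Δs_i · f(s_i).
Sum ≈ 8.18808.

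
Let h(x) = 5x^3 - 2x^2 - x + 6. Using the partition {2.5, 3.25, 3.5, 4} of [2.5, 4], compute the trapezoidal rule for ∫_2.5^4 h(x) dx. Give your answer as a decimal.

Subinterval widths: 0.75, 0.25, 0.5.
h(2.5) = 69.125, h(3.25) = 153.265625, h(3.5) = 192.375, h(4) = 290.
On each subinterval the trapezoid contributes (Δx_i/2)·[h(x_{i-1}) + h(x_i)].
Sum = 247.1953125.

247.1953125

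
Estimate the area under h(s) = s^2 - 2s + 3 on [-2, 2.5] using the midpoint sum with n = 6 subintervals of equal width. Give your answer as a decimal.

18.9140625

Δs = (2.5 − (-2))/6 = 0.75.
Midpoints: -1.625, -0.875, -0.125, 0.625, 1.375, 2.125.
h(-1.625) = 8.890625, h(-0.875) = 5.515625, h(-0.125) = 3.265625, h(0.625) = 2.140625, h(1.375) = 2.140625, h(2.125) = 3.265625.
Sum = Δs · [h(-1.625) + h(-0.875) + h(-0.125) + ...].
Sum = 18.9140625.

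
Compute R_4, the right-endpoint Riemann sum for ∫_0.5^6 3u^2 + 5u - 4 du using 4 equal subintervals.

Δu = (6 − 0.5)/4 = 1.375.
Right endpoints: 1.875, 3.25, 4.625, 6.
f(1.875) = 15.921875, f(3.25) = 43.9375, f(4.625) = 83.296875, f(6) = 134.
Sum = Δu · [f(1.875) + f(3.25) + f(4.625) + f(6)].
Sum = 381.08984375.

381.08984375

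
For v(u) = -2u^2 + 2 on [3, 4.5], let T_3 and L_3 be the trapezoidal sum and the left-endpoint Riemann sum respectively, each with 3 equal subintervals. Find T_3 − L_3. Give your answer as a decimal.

-5.625

T_3 = -39.875.
L_3 = -34.25.
T_3 − L_3 = -5.625.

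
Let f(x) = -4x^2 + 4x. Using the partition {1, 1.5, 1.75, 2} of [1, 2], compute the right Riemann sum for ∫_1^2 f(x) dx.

-4.8125

Subinterval widths: 0.5, 0.25, 0.25.
Right endpoints: 1.5, 1.75, 2.
f(1.5) = -3, f(1.75) = -5.25, f(2) = -8.
Sum = Σ Δx_i · f(x_i).
Sum = -4.8125.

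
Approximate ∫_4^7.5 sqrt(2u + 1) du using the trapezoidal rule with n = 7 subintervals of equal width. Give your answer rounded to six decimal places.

Δu = (7.5 − 4)/7 = 0.5.
f(4) ≈ 3.000000, f(4.5) ≈ 3.162278, f(5) ≈ 3.316625, f(5.5) ≈ 3.464102, f(6) ≈ 3.605551, f(6.5) ≈ 3.741657, f(7) ≈ 3.872983, f(7.5) ≈ 4.000000.
T_7 = (Δu/2)·[f(u_0) + 2f(u_1) + ... + 2f(u_{6}) + f(u_7)].
Sum ≈ 12.331598.

12.331598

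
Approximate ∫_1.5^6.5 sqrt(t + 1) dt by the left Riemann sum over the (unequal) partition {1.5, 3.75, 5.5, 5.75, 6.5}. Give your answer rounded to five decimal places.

Subinterval widths: 2.25, 1.75, 0.25, 0.75.
Left endpoints: 1.5, 3.75, 5.5, 5.75.
f(1.5) ≈ 1.58114, f(3.75) ≈ 2.17945, f(5.5) ≈ 2.54951, f(5.75) ≈ 2.59808.
Sum = Σ Δt_i · f(t_i).
Sum ≈ 9.95753.

9.95753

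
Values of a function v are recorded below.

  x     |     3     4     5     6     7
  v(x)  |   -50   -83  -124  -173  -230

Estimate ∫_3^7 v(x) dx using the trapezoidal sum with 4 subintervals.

-520

Δx = 1.
T_4 = (1/2)·[(-50) + 2·(-83) + 2·(-124) + 2·(-173) + (-230)] = -520.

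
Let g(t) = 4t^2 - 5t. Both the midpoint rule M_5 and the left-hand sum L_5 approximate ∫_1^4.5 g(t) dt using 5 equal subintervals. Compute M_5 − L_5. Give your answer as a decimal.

19.11

M_5 = 71.47.
L_5 = 52.36.
M_5 − L_5 = 19.11.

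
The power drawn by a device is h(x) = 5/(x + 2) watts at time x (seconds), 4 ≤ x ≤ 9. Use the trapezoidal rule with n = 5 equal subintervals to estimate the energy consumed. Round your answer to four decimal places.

Δx = (9 − 4)/5 = 1.
h(4) = 5/6, h(5) = 5/7, h(6) = 0.625, h(7) = 5/9, h(8) = 0.5, h(9) = 5/11.
T_5 = (Δx/2)·[h(x_0) + 2h(x_1) + ... + 2h(x_{4}) + h(x_5)].
Sum ≈ 3.0388.

3.0388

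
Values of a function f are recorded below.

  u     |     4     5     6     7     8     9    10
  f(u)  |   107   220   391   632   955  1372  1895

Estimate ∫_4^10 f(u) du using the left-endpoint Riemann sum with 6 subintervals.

Δu = 1.
Sum = 1·[107 + 220 + 391 + 632 + 955 + 1372] = 3677.

3677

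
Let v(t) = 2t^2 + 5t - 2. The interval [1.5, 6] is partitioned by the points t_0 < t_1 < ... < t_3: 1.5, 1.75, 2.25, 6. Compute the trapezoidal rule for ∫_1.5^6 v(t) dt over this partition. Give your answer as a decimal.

234.75

Subinterval widths: 0.25, 0.5, 3.75.
v(1.5) = 10, v(1.75) = 12.875, v(2.25) = 19.375, v(6) = 100.
On each subinterval the trapezoid contributes (Δt_i/2)·[v(t_{i-1}) + v(t_i)].
Sum = 234.75.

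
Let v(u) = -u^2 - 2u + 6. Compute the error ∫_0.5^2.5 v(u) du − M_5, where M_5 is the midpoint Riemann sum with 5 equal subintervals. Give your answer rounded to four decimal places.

-0.0267

Exact integral: ∫_0.5^2.5 v(u) du ≈ 0.833333.
M_5 = 0.86.
Error ≈ 0.833333 − 0.86 ≈ -0.0267.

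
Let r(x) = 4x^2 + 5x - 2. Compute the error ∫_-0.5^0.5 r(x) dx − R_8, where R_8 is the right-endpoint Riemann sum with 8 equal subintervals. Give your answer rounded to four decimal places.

Exact integral: ∫_-0.5^0.5 r(x) dx ≈ -1.666667.
R_8 = -1.34375.
Error ≈ -1.666667 − (-1.34375) ≈ -0.3229.

-0.3229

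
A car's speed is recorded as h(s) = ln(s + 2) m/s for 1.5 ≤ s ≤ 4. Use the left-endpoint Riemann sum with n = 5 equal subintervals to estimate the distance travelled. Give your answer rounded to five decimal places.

3.72866

Δs = (4 − 1.5)/5 = 0.5.
Left endpoints: 1.5, 2, 2.5, 3, 3.5.
h(1.5) ≈ 1.25276, h(2) ≈ 1.38629, h(2.5) ≈ 1.50408, h(3) ≈ 1.60944, h(3.5) ≈ 1.70475.
Sum = Δs · [h(1.5) + h(2) + h(2.5) + h(3) + h(3.5)].
Sum ≈ 3.72866.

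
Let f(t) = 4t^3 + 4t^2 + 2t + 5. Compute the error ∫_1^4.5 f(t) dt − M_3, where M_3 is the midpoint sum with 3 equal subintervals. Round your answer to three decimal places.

14.689

Exact integral: ∫_1^4.5 f(t) dt ≈ 565.97917.
M_3 ≈ 551.29051.
Error ≈ 565.97917 − 551.29051 ≈ 14.689.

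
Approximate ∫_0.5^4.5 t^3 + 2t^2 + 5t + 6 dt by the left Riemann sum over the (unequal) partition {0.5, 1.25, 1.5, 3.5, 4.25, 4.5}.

157.1171875

Subinterval widths: 0.75, 0.25, 2, 0.75, 0.25.
Left endpoints: 0.5, 1.25, 1.5, 3.5, 4.25.
f(0.5) = 9.125, f(1.25) = 17.328125, f(1.5) = 21.375, f(3.5) = 90.875, f(4.25) = 140.140625.
Sum = Σ Δt_i · f(t_i).
Sum = 157.1171875.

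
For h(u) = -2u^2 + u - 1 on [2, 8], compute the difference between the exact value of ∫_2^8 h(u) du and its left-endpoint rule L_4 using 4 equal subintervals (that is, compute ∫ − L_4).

-81

Exact integral: ∫_2^8 h(u) du = -312.
L_4 = -231.
Error = -312 − (-231) = -81.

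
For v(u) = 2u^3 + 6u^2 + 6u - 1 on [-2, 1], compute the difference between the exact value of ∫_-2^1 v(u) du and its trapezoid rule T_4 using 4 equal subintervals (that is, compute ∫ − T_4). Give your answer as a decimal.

-0.84375

Exact integral: ∫_-2^1 v(u) du = -1.5.
T_4 = -0.65625.
Error = -1.5 − (-0.65625) = -0.84375.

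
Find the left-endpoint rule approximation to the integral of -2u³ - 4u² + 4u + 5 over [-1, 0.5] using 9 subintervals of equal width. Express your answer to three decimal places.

4.389

Δu = (0.5 − (-1))/9 = 1/6.
Left endpoints: -1, -5/6, -2/3, -0.5, -1/3, -1/6, 0, 1/6, 1/3.
f(-1) = -1, f(-5/6) = 5/108, f(-2/3) = 31/27, f(-0.5) = 2.25, f(-1/3) = 89/27, f(-1/6) = 457/108, f(0) = 5, f(1/6) = 599/108, f(1/3) = 157/27.
Sum = Δu · [f(-1) + f(-5/6) + f(-2/3) + ...].
Sum ≈ 4.389.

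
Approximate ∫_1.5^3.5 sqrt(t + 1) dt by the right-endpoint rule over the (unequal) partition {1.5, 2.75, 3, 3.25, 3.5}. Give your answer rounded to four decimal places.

3.9663

Subinterval widths: 1.25, 0.25, 0.25, 0.25.
Right endpoints: 2.75, 3, 3.25, 3.5.
f(2.75) ≈ 1.9365, f(3) ≈ 2.0000, f(3.25) ≈ 2.0616, f(3.5) ≈ 2.1213.
Sum = Σ Δt_i · f(t_i).
Sum ≈ 3.9663.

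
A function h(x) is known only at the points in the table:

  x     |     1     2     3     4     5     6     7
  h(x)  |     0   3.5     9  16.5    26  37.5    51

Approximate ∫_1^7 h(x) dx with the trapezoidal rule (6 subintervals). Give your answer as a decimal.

Δx = 1.
T_6 = (1/2)·[0 + 2·3.5 + 2·9 + 2·16.5 + 2·26 + 2·37.5 + 51] = 118.

118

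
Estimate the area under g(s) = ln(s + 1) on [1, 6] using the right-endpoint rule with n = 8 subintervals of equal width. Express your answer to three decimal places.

Δs = (6 − 1)/8 = 0.625.
Right endpoints: 1.625, 2.25, 2.875, 3.5, 4.125, 4.75, 5.375, 6.
g(1.625) ≈ 0.965, g(2.25) ≈ 1.179, g(2.875) ≈ 1.355, g(3.5) ≈ 1.504, g(4.125) ≈ 1.634, g(4.75) ≈ 1.749, g(5.375) ≈ 1.852, g(6) ≈ 1.946.
Sum = Δs · [g(1.625) + g(2.25) + g(2.875) + ...].
Sum ≈ 7.615.

7.615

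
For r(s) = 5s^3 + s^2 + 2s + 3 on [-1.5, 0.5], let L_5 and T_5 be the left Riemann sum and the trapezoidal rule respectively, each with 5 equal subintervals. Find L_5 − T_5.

-3.9

L_5 = -5.33.
T_5 = -1.43.
L_5 − T_5 = -3.9.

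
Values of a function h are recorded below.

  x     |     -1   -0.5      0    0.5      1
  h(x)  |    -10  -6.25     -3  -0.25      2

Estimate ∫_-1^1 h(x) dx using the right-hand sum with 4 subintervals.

-3.75

Δx = 0.5.
Sum = 0.5·[(-6.25) + (-3) + (-0.25) + 2] = -3.75.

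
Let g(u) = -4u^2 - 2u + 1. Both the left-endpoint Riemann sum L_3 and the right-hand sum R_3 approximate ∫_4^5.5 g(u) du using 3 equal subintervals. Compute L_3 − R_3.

L_3 = -134.5.
R_3 = -164.5.
L_3 − R_3 = 30.

30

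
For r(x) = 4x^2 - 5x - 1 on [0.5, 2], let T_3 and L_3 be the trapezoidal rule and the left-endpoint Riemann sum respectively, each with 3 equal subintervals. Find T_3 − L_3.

T_3 = -0.125.
L_3 = -2.
T_3 − L_3 = 1.875.

1.875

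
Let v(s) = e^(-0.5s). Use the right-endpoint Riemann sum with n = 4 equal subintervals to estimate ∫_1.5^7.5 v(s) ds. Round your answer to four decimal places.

0.6028

Δs = (7.5 − 1.5)/4 = 1.5.
Right endpoints: 3, 4.5, 6, 7.5.
v(3) ≈ 0.2231, v(4.5) ≈ 0.1054, v(6) ≈ 0.0498, v(7.5) ≈ 0.0235.
Sum = Δs · [v(3) + v(4.5) + v(6) + v(7.5)].
Sum ≈ 0.6028.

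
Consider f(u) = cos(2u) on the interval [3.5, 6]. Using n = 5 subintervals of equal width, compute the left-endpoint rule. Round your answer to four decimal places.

-0.5687

Δu = (6 − 3.5)/5 = 0.5.
Left endpoints: 3.5, 4, 4.5, 5, 5.5.
f(3.5) ≈ 0.7539, f(4) ≈ -0.1455, f(4.5) ≈ -0.9111, f(5) ≈ -0.8391, f(5.5) ≈ 0.0044.
Sum = Δu · [f(3.5) + f(4) + f(4.5) + f(5) + f(5.5)].
Sum ≈ -0.5687.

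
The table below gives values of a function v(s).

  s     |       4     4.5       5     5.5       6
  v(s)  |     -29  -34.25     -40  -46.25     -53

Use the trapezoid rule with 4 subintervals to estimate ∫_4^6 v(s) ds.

Δs = 0.5.
T_4 = (0.5/2)·[(-29) + 2·(-34.25) + 2·(-40) + 2·(-46.25) + (-53)] = -80.75.

-80.75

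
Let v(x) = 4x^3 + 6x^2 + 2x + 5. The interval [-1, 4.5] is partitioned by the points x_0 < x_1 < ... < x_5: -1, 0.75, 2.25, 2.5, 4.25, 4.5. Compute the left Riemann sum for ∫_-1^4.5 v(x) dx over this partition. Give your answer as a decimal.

Subinterval widths: 1.75, 1.5, 0.25, 1.75, 0.25.
Left endpoints: -1, 0.75, 2.25, 2.5, 4.25.
v(-1) = 5, v(0.75) = 11.5625, v(2.25) = 85.4375, v(2.5) = 110, v(4.25) = 428.9375.
Sum = Σ Δx_i · v(x_i).
Sum = 347.1875.

347.1875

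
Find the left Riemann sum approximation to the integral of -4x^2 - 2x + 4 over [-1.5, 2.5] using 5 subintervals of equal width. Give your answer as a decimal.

-5.44

Δx = (2.5 − (-1.5))/5 = 0.8.
Left endpoints: -1.5, -0.7, 0.1, 0.9, 1.7.
f(-1.5) = -2, f(-0.7) = 3.44, f(0.1) = 3.76, f(0.9) = -1.04, f(1.7) = -10.96.
Sum = Δx · [f(-1.5) + f(-0.7) + f(0.1) + f(0.9) + f(1.7)].
Sum = -5.44.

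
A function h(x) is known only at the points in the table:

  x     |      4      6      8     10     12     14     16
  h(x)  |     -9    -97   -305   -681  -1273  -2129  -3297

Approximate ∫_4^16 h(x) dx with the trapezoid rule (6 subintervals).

-12276

Δx = 2.
T_6 = (2/2)·[(-9) + 2·(-97) + 2·(-305) + 2·(-681) + 2·(-1273) + 2·(-2129) + (-3297)] = -12276.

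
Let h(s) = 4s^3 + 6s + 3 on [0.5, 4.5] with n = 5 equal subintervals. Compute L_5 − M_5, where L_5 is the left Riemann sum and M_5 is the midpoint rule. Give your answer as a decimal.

L_5 = 339.6.
M_5 = 475.6.
L_5 − M_5 = -136.

-136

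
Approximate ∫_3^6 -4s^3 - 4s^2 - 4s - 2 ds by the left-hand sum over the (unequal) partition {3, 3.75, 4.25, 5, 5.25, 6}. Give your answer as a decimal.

Subinterval widths: 0.75, 0.5, 0.75, 0.25, 0.75.
Left endpoints: 3, 3.75, 4.25, 5, 5.25.
f(3) = -158, f(3.75) = -284.1875, f(4.25) = -398.3125, f(5) = -622, f(5.25) = -712.0625.
Sum = Σ Δs_i · f(s_i).
Sum = -1248.875.

-1248.875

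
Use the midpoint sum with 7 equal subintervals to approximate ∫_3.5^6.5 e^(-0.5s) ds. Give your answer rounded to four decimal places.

Δs = (6.5 − 3.5)/7 = 3/7.
Midpoints: 26/7, 29/7, 32/7, 5, 38/7, 41/7, 44/7.
f(26/7) ≈ 0.1561, f(29/7) ≈ 0.1260, f(32/7) ≈ 0.1017, f(5) ≈ 0.0821, f(38/7) ≈ 0.0663, f(41/7) ≈ 0.0535, f(44/7) ≈ 0.0432.
Sum = Δs · [f(26/7) + f(29/7) + f(32/7) + ...].
Sum ≈ 0.2695.

0.2695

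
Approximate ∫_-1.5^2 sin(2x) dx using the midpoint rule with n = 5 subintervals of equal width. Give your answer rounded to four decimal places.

Δx = (2 − (-1.5))/5 = 0.7.
Midpoints: -1.15, -0.45, 0.25, 0.95, 1.65.
f(-1.15) ≈ -0.7457, f(-0.45) ≈ -0.7833, f(0.25) ≈ 0.4794, f(0.95) ≈ 0.9463, f(1.65) ≈ -0.1577.
Sum = Δx · [f(-1.15) + f(-0.45) + f(0.25) + f(0.95) + f(1.65)].
Sum ≈ -0.1827.

-0.1827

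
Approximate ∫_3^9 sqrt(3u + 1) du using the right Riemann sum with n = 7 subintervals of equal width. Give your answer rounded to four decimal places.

Δu = (9 − 3)/7 = 6/7.
Right endpoints: 27/7, 33/7, 39/7, 45/7, 51/7, 57/7, 9.
f(27/7) ≈ 3.5456, f(33/7) ≈ 3.8914, f(39/7) ≈ 4.2088, f(45/7) ≈ 4.5040, f(51/7) ≈ 4.7809, f(57/7) ≈ 5.0427, f(9) ≈ 5.2915.
Sum = Δu · [f(27/7) + f(33/7) + f(39/7) + ...].
Sum ≈ 26.7985.

26.7985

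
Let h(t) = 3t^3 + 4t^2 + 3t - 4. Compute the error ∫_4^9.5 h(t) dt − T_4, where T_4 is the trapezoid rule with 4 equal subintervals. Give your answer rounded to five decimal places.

Exact integral: ∫_4^9.5 h(t) dt ≈ 7064.0052083.
T_4 ≈ 7176.2216797.
Error ≈ 7064.0052083 − 7176.2216797 ≈ -112.21647.

-112.21647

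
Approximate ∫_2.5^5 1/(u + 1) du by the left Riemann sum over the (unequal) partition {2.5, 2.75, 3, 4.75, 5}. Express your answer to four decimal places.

Subinterval widths: 0.25, 0.25, 1.75, 0.25.
Left endpoints: 2.5, 2.75, 3, 4.75.
f(2.5) = 2/7, f(2.75) = 4/15, f(3) = 0.25, f(4.75) = 4/23.
Sum = Σ Δu_i · f(u_i).
Sum ≈ 0.6191.

0.6191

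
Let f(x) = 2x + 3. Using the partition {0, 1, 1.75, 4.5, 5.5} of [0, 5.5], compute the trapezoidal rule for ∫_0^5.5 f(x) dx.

46.75

Subinterval widths: 1, 0.75, 2.75, 1.
f(0) = 3, f(1) = 5, f(1.75) = 6.5, f(4.5) = 12, f(5.5) = 14.
On each subinterval the trapezoid contributes (Δx_i/2)·[f(x_{i-1}) + f(x_i)].
Sum = 46.75.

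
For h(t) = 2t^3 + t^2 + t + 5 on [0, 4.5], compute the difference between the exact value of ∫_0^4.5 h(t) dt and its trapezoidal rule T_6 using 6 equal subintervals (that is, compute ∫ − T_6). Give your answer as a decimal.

Exact integral: ∫_0^4.5 h(t) dt = 268.03125.
T_6 = 274.1484375.
Error = 268.03125 − 274.1484375 = -6.1171875.

-6.1171875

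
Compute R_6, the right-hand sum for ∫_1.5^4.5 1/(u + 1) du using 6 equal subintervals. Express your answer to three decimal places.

0.737

Δu = (4.5 − 1.5)/6 = 0.5.
Right endpoints: 2, 2.5, 3, 3.5, 4, 4.5.
f(2) = 1/3, f(2.5) = 2/7, f(3) = 0.25, f(3.5) = 2/9, f(4) = 0.2, f(4.5) = 2/11.
Sum = Δu · [f(2) + f(2.5) + f(3) + ...].
Sum ≈ 0.737.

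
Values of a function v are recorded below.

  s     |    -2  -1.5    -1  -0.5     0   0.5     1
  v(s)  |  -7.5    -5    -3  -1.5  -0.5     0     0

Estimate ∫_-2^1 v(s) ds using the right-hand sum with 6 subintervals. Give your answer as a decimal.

-5

Δs = 0.5.
Sum = 0.5·[(-5) + (-3) + (-1.5) + (-0.5) + 0 + 0] = -5.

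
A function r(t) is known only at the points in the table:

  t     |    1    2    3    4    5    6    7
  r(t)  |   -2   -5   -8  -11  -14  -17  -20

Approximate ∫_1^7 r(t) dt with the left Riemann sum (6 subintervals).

-57

Δt = 1.
Sum = 1·[(-2) + (-5) + (-8) + (-11) + (-14) + (-17)] = -57.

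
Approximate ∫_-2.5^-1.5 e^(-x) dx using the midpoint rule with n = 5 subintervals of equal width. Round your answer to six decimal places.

Δx = (-1.5 − (-2.5))/5 = 0.2.
Midpoints: -2.4, -2.2, -2, -1.8, -1.6.
f(-2.4) ≈ 11.023176, f(-2.2) ≈ 9.025013, f(-2) ≈ 7.389056, f(-1.8) ≈ 6.049647, f(-1.6) ≈ 4.953032.
Sum = Δx · [f(-2.4) + f(-2.2) + f(-2) + f(-1.8) + f(-1.6)].
Sum ≈ 7.687985.

7.687985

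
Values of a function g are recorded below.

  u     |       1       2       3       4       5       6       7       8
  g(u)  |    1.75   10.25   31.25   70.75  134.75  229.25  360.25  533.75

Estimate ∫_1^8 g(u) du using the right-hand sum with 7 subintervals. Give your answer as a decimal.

1370.25

Δu = 1.
Sum = 1·[10.25 + 31.25 + 70.75 + 134.75 + 229.25 + 360.25 + 533.75] = 1370.25.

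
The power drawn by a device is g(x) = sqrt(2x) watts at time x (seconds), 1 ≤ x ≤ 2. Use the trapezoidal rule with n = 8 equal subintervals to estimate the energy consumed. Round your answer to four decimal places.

Δx = (2 − 1)/8 = 0.125.
g(1) ≈ 1.4142, g(1.125) ≈ 1.5000, g(1.25) ≈ 1.5811, g(1.375) ≈ 1.6583, g(1.5) ≈ 1.7321, g(1.625) ≈ 1.8028, g(1.75) ≈ 1.8708, g(1.875) ≈ 1.9365, g(2) ≈ 2.0000.
T_8 = (Δx/2)·[g(x_0) + 2g(x_1) + ... + 2g(x_{7}) + g(x_8)].
Sum ≈ 1.7236.

1.7236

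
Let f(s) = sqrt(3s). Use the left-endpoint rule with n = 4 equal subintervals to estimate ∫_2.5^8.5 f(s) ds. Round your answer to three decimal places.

Δs = (8.5 − 2.5)/4 = 1.5.
Left endpoints: 2.5, 4, 5.5, 7.
f(2.5) ≈ 2.739, f(4) ≈ 3.464, f(5.5) ≈ 4.062, f(7) ≈ 4.583.
Sum = Δs · [f(2.5) + f(4) + f(5.5) + f(7)].
Sum ≈ 22.271.

22.271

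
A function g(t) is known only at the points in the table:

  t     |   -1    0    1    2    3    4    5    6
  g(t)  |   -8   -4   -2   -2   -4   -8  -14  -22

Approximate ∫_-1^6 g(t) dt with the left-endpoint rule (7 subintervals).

Δt = 1.
Sum = 1·[(-8) + (-4) + (-2) + (-2) + (-4) + (-8) + (-14)] = -42.

-42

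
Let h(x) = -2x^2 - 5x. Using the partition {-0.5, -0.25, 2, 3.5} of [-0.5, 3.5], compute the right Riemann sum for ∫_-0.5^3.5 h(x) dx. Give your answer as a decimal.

Subinterval widths: 0.25, 2.25, 1.5.
Right endpoints: -0.25, 2, 3.5.
h(-0.25) = 1.125, h(2) = -18, h(3.5) = -42.
Sum = Σ Δx_i · h(x_i).
Sum = -103.21875.

-103.21875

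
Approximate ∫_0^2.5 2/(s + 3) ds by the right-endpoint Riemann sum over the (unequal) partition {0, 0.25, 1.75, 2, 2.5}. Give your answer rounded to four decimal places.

Subinterval widths: 0.25, 1.5, 0.25, 0.5.
Right endpoints: 0.25, 1.75, 2, 2.5.
f(0.25) = 8/13, f(1.75) = 8/19, f(2) = 0.4, f(2.5) = 4/11.
Sum = Σ Δs_i · f(s_i).
Sum ≈ 1.0672.

1.0672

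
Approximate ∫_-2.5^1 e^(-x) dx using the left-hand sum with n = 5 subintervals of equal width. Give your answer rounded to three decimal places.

16.428

Δx = (1 − (-2.5))/5 = 0.7.
Left endpoints: -2.5, -1.8, -1.1, -0.4, 0.3.
f(-2.5) ≈ 12.182, f(-1.8) ≈ 6.050, f(-1.1) ≈ 3.004, f(-0.4) ≈ 1.492, f(0.3) ≈ 0.741.
Sum = Δx · [f(-2.5) + f(-1.8) + f(-1.1) + f(-0.4) + f(0.3)].
Sum ≈ 16.428.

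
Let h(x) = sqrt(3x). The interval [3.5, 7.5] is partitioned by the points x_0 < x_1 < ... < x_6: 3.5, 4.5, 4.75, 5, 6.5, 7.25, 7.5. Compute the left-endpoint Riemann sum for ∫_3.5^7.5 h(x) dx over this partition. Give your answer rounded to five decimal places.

15.38997

Subinterval widths: 1, 0.25, 0.25, 1.5, 0.75, 0.25.
Left endpoints: 3.5, 4.5, 4.75, 5, 6.5, 7.25.
h(3.5) ≈ 3.24037, h(4.5) ≈ 3.67423, h(4.75) ≈ 3.77492, h(5) ≈ 3.87298, h(6.5) ≈ 4.41588, h(7.25) ≈ 4.66369.
Sum = Σ Δx_i · h(x_i).
Sum ≈ 15.38997.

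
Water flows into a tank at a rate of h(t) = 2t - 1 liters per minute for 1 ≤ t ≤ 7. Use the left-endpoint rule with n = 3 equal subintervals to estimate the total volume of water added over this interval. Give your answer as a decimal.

30

Δt = (7 − 1)/3 = 2.
Left endpoints: 1, 3, 5.
h(1) = 1, h(3) = 5, h(5) = 9.
Sum = Δt · [h(1) + h(3) + h(5)].
Sum = 30.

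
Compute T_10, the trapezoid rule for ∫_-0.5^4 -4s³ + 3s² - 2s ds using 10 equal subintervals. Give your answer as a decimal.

-210.29625

Δs = (4 − (-0.5))/10 = 0.45.
f(-0.5) = 2.25, f(-0.05) = 0.108, f(0.4) = -0.576, f(0.85) = -1.989, f(1.3) = -6.318, f(1.75) = -15.75, f(2.2) = -32.472, f(2.65) = -58.671, f(3.1) = -96.534, f(3.55) = -148.248, f(4) = -216.
T_10 = (Δs/2)·[f(s_0) + 2f(s_1) + ... + 2f(s_{9}) + f(s_10)].
Sum = -210.29625.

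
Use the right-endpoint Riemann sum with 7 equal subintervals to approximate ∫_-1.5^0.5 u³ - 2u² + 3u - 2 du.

Δu = (0.5 − (-1.5))/7 = 2/7.
Right endpoints: -17/14, -13/14, -9/14, -5/14, -1/14, 3/14, 0.5.
f(-17/14) = -28489/2744, f(-13/14) = -20061/2744, f(-9/14) = -13777/2744, f(-5/14) = -9253/2744, f(-1/14) = -6105/2744, f(3/14) = -3949/2744, f(0.5) = -0.875.
Sum = Δu · [f(-17/14) + f(-13/14) + f(-9/14) + ...].
Sum = -8.75.

-8.75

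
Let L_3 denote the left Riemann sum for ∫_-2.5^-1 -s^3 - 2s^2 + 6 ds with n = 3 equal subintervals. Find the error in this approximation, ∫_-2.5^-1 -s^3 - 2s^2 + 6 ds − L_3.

-1.234375

Exact integral: ∫_-2.5^-1 f(s) ds = 8.765625.
L_3 = 10.
Error = 8.765625 − 10 = -1.234375.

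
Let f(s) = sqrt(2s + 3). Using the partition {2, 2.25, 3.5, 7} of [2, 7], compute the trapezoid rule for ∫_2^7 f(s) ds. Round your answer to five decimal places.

17.11052

Subinterval widths: 0.25, 1.25, 3.5.
f(2) ≈ 2.64575, f(2.25) ≈ 2.73861, f(3.5) ≈ 3.16228, f(7) ≈ 4.12311.
On each subinterval the trapezoid contributes (Δs_i/2)·[f(s_{i-1}) + f(s_i)].
Sum ≈ 17.11052.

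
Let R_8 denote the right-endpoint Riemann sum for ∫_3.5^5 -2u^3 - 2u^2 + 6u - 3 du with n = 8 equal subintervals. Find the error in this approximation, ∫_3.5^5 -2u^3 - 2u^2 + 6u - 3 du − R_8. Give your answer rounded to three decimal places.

Exact integral: ∫_3.5^5 f(u) du = -258.46875.
R_8 ≈ -275.65576.
Error ≈ -258.46875 − (-275.65576) ≈ 17.187.

17.187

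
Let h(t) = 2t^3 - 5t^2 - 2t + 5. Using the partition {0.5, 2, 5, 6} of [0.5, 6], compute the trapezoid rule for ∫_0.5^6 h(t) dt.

Subinterval widths: 1.5, 3, 1.
h(0.5) = 3, h(2) = -3, h(5) = 120, h(6) = 245.
On each subinterval the trapezoid contributes (Δt_i/2)·[h(t_{i-1}) + h(t_i)].
Sum = 358.

358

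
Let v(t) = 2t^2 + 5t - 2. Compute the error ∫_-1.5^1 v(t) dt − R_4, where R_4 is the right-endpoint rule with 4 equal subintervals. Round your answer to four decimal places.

-3.4505

Exact integral: ∫_-1.5^1 v(t) dt ≈ -5.208333.
R_4 = -1.7578125.
Error ≈ -5.208333 − (-1.7578125) ≈ -3.4505.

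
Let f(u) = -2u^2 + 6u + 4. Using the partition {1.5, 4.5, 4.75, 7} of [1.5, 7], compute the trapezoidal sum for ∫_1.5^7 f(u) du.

Subinterval widths: 3, 0.25, 2.25.
f(1.5) = 8.5, f(4.5) = -9.5, f(4.75) = -12.625, f(7) = -52.
On each subinterval the trapezoid contributes (Δu_i/2)·[f(u_{i-1}) + f(u_i)].
Sum = -76.96875.

-76.96875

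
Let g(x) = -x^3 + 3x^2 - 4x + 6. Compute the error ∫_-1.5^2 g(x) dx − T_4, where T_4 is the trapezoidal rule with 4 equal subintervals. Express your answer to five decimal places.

-1.00488

Exact integral: ∫_-1.5^2 g(x) dx = 26.140625.
T_4 ≈ 27.1455078.
Error ≈ 26.140625 − 27.1455078 ≈ -1.00488.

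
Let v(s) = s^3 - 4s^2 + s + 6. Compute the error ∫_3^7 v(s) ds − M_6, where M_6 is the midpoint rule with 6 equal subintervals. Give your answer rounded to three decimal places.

1.630

Exact integral: ∫_3^7 v(s) ds ≈ 202.66667.
M_6 ≈ 201.03704.
Error ≈ 202.66667 − 201.03704 ≈ 1.630.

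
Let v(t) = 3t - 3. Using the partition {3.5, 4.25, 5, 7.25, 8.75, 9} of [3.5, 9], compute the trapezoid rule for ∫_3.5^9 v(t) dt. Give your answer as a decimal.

86.625

Subinterval widths: 0.75, 0.75, 2.25, 1.5, 0.25.
v(3.5) = 7.5, v(4.25) = 9.75, v(5) = 12, v(7.25) = 18.75, v(8.75) = 23.25, v(9) = 24.
On each subinterval the trapezoid contributes (Δt_i/2)·[v(t_{i-1}) + v(t_i)].
Sum = 86.625.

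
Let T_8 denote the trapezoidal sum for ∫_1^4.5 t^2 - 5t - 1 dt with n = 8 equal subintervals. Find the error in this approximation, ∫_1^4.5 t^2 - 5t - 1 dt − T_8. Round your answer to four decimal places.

-0.1117

Exact integral: ∫_1^4.5 f(t) dt ≈ -21.583333.
T_8 ≈ -21.471680.
Error ≈ -21.583333 − (-21.471680) ≈ -0.1117.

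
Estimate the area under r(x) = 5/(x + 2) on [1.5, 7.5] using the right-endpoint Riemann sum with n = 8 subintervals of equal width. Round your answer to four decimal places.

4.6707

Δx = (7.5 − 1.5)/8 = 0.75.
Right endpoints: 2.25, 3, 3.75, 4.5, 5.25, 6, 6.75, 7.5.
r(2.25) = 20/17, r(3) = 1, r(3.75) = 20/23, r(4.5) = 10/13, r(5.25) = 20/29, r(6) = 0.625, r(6.75) = 4/7, r(7.5) = 10/19.
Sum = Δx · [r(2.25) + r(3) + r(3.75) + ...].
Sum ≈ 4.6707.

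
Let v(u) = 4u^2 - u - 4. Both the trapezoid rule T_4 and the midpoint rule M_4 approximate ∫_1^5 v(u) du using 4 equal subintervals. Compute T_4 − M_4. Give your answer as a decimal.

4

T_4 = 140.
M_4 = 136.
T_4 − M_4 = 4.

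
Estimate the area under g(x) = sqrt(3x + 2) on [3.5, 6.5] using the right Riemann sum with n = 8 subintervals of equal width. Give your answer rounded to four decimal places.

Δx = (6.5 − 3.5)/8 = 0.375.
Right endpoints: 3.875, 4.25, 4.625, 5, 5.375, 5.75, 6.125, 6.5.
g(3.875) ≈ 3.6912, g(4.25) ≈ 3.8406, g(4.625) ≈ 3.9843, g(5) ≈ 4.1231, g(5.375) ≈ 4.2573, g(5.75) ≈ 4.3875, g(6.125) ≈ 4.5139, g(6.5) ≈ 4.6368.
Sum = Δx · [g(3.875) + g(4.25) + g(4.625) + ...].
Sum ≈ 12.5380.

12.5380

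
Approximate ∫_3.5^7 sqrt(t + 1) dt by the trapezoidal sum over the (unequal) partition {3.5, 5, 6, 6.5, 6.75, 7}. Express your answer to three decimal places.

Subinterval widths: 1.5, 1, 0.5, 0.25, 0.25.
f(3.5) ≈ 2.121, f(5) ≈ 2.449, f(6) ≈ 2.646, f(6.5) ≈ 2.739, f(6.75) ≈ 2.784, f(7) ≈ 2.828.
On each subinterval the trapezoid contributes (Δt_i/2)·[f(t_{i-1}) + f(t_i)].
Sum ≈ 8.714.

8.714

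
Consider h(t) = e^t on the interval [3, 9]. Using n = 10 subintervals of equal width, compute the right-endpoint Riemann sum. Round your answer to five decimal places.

10748.94528

Δt = (9 − 3)/10 = 0.6.
Right endpoints: 3.6, 4.2, 4.8, 5.4, 6, 6.6, 7.2, 7.8, 8.4, 9.
h(3.6) ≈ 36.59823, h(4.2) ≈ 66.68633, h(4.8) ≈ 121.51042, h(5.4) ≈ 221.40642, h(6) ≈ 403.42879, h(6.6) ≈ 735.09519, h(7.2) ≈ 1339.43076, h(7.8) ≈ 2440.60198, h(8.4) ≈ 4447.06675, h(9) ≈ 8103.08393.
Sum = Δt · [h(3.6) + h(4.2) + h(4.8) + ...].
Sum ≈ 10748.94528.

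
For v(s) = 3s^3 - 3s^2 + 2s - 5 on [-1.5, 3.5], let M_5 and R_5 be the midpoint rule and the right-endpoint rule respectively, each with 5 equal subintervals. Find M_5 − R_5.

-66.875

M_5 = 45.
R_5 = 111.875.
M_5 − R_5 = -66.875.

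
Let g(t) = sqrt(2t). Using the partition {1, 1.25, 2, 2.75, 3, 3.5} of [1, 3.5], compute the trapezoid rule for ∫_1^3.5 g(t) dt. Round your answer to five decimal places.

Subinterval widths: 0.25, 0.75, 0.75, 0.25, 0.5.
g(1) ≈ 1.41421, g(1.25) ≈ 1.58114, g(2) ≈ 2.00000, g(2.75) ≈ 2.34521, g(3) ≈ 2.44949, g(3.5) ≈ 2.64575.
On each subinterval the trapezoid contributes (Δt_i/2)·[g(t_{i-1}) + g(t_i)].
Sum ≈ 5.21995.

5.21995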